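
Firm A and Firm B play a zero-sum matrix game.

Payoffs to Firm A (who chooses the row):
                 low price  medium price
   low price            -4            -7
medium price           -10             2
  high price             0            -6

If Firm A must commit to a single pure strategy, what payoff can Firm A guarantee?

-6

The worst-case payoff for each row is low price: -7, medium price: -10, high price: -6.
The best of these is -6.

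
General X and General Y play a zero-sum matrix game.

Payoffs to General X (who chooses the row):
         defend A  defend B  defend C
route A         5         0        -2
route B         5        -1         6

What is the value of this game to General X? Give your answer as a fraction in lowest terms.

-2/9

Column defend A is strictly dominated by defend B for General Y (it gives General X more in every row).
The remaining 2×2 game on (route A, route B) × (defend B, defend C) has no saddle point. Let General X play route A with probability p; indifference gives −(1−p) = −2p + 6(1−p), so p = 7/9.
Similarly General Y's optimal q on defend B is 8/9, and the value is 0·(8/9) + (-2)·(1/9) = -2/9.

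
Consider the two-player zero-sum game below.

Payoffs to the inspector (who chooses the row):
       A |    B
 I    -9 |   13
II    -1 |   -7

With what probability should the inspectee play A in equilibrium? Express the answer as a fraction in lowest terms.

Row minima are -9 and -7, so the inspector's maximin is -7; column maxima are -1 and 13, so the inspectee's minimax is -1. These differ, so the equilibrium is in mixed strategies.
Let the inspectee play A with probability q. The inspector is indifferent when −9q + 13(1−q) = −q − 7(1−q), giving q = 5/7.

5/7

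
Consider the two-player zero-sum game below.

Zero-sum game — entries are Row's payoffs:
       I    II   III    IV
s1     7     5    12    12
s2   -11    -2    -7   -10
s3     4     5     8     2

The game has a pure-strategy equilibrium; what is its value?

5

Row minima: 5, -11, 2 → Row's maximin is 5.
Column maxima: 7, 5, 12, 12 → Column's minimax is 5.
They coincide at (s1, II), so the value is 5.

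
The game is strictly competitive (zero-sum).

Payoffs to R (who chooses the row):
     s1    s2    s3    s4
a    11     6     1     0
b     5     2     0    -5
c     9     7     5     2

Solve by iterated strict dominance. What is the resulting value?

Column s1 is strictly dominated by s2 for C (6<11, 2<5, 7<9); eliminate s1.
Row a is strictly dominated by row c (7>6, 5>1, 2>0); eliminate a.
Column s2 is strictly dominated by s3 for C (0<2, 5<7); eliminate s2.
Column s3 is strictly dominated by s4 for C (-5<0, 2<5); eliminate s3.
Row b is strictly dominated by row c (2>-5); eliminate b.
Only (c, s4) remains, with payoff 2.

2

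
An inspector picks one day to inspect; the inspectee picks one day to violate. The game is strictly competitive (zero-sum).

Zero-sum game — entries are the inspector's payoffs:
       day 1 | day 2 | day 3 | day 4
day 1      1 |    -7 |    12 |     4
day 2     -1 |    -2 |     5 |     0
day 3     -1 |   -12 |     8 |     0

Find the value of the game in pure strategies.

-2

Row minima: -7, -2, -12 → the inspector's maximin is -2.
Column maxima: 1, -2, 12, 4 → the inspectee's minimax is -2.
They coincide at (day 2, day 2), so the value is -2.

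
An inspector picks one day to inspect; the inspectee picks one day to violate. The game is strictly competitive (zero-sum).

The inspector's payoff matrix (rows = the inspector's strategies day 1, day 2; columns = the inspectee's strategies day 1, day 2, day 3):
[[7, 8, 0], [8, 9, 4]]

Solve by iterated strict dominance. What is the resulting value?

Column day 1 is strictly dominated by day 3 for the inspectee (0<7, 4<8); eliminate day 1.
Column day 2 is strictly dominated by day 3 for the inspectee (0<8, 4<9); eliminate day 2.
Row day 1 is strictly dominated by row day 2 (4>0); eliminate day 1.
Only (day 2, day 3) remains, with payoff 4.

4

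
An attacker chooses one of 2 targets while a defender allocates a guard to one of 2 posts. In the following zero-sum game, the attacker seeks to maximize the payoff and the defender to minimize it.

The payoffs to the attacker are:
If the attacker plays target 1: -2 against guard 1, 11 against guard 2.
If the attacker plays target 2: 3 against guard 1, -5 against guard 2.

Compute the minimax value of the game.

23/21

Row minima are -2 and -5, so the attacker's maximin is -2; column maxima are 3 and 11, so the defender's minimax is 3. These differ, so the equilibrium is in mixed strategies.
Let the attacker play target 1 with probability p. The defender is indifferent when −2p + 3(1−p) = 11p − 5(1−p), giving p = 8/21.
Let the defender play guard 1 with probability q. The attacker is indifferent when −2q + 11(1−q) = 3q − 5(1−q), giving q = 16/21.
The value is -2·(16/21) + (11)·(5/21) = 23/21.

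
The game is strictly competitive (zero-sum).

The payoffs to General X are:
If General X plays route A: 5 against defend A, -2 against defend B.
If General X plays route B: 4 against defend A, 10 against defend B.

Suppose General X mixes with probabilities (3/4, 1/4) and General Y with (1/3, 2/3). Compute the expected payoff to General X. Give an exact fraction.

Against (1/3, 2/3), each row's expected payoff is route A: 1/3; route B: 8.
Taking the (3/4, 1/4)-weighted average: (3/4)·(1/3) + (1/4)·(8) = 9/4.

9/4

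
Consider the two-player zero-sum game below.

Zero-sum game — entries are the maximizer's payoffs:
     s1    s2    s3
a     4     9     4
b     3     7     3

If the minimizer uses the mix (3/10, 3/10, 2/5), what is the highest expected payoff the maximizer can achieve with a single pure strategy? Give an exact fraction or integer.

a: (4)·(3/10) + (9)·(3/10) + (4)·(2/5) = 11/2.
b: (3)·(3/10) + (7)·(3/10) + (3)·(2/5) = 21/5.
The best pure response is a with expected payoff 11/2.

11/2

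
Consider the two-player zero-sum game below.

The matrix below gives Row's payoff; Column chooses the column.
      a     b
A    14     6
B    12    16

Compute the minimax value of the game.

38/3

Row minima are 6 and 12, so Row's maximin is 12; column maxima are 14 and 16, so Column's minimax is 14. These differ, so the equilibrium is in mixed strategies.
Let Row play A with probability p. Column is indifferent when 14p + 12(1−p) = 6p + 16(1−p), giving p = 1/3.
Let Column play a with probability q. Row is indifferent when 14q + 6(1−q) = 12q + 16(1−q), giving q = 5/6.
The value is 14·(5/6) + (6)·(1/6) = 38/3.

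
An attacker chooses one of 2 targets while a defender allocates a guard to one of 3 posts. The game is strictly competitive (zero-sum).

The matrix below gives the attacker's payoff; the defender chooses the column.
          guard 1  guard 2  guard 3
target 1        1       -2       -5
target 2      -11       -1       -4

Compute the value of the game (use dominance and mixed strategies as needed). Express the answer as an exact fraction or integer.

-59/13

Column guard 2 is strictly dominated by guard 3 for the defender (it gives the attacker more in every row).
The remaining 2×2 game on (target 1, target 2) × (guard 1, guard 3) has no saddle point. Let the attacker play target 1 with probability p; indifference gives p − 11(1−p) = −5p − 4(1−p), so p = 7/13.
Similarly the defender's optimal q on guard 1 is 1/13, and the value is 1·(1/13) + (-5)·(12/13) = -59/13.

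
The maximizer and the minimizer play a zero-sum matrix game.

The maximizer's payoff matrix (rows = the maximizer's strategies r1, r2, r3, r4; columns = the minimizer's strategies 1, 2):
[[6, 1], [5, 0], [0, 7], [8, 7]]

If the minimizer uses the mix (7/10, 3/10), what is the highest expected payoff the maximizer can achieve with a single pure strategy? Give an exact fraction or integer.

r1: (6)·(7/10) + (1)·(3/10) = 9/2.
r2: (5)·(7/10) + (0)·(3/10) = 7/2.
r3: (0)·(7/10) + (7)·(3/10) = 21/10.
r4: (8)·(7/10) + (7)·(3/10) = 77/10.
The best pure response is r4 with expected payoff 77/10.

77/10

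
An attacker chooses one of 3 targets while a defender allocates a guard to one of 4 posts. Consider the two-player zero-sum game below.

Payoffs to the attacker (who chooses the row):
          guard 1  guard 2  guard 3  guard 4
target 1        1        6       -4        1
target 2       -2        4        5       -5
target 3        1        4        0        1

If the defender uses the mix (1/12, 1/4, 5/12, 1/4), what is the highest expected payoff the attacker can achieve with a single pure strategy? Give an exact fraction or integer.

5/3

target 1: (1)·(1/12) + (6)·(1/4) + (-4)·(5/12) + (1)·(1/4) = 1/6.
target 2: (-2)·(1/12) + (4)·(1/4) + (5)·(5/12) + (-5)·(1/4) = 5/3.
target 3: (1)·(1/12) + (4)·(1/4) + (0)·(5/12) + (1)·(1/4) = 4/3.
The best pure response is target 2 with expected payoff 5/3.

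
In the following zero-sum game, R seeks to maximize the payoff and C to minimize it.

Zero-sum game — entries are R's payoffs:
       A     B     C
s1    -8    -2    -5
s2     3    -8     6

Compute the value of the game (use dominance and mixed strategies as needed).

-70/17

Column C is strictly dominated by A for C (it gives R more in every row).
The remaining 2×2 game on (s1, s2) × (A, B) has no saddle point. Let R play s1 with probability p; indifference gives −8p + 3(1−p) = −2p − 8(1−p), so p = 11/17.
Similarly C's optimal q on A is 6/17, and the value is -8·(6/17) + (-2)·(11/17) = -70/17.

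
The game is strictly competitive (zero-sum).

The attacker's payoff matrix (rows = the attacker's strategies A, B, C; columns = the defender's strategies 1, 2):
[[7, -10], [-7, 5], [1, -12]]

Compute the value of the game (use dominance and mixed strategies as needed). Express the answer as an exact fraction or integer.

-35/29

Row C is strictly dominated by row A, so the attacker never plays it.
The remaining 2×2 game on (A, B) × (1, 2) has no saddle point. Let the attacker play A with probability p; indifference gives 7p − 7(1−p) = −10p + 5(1−p), so p = 12/29.
Similarly the defender's optimal q on 1 is 15/29, and the value is 7·(15/29) + (-10)·(14/29) = -35/29.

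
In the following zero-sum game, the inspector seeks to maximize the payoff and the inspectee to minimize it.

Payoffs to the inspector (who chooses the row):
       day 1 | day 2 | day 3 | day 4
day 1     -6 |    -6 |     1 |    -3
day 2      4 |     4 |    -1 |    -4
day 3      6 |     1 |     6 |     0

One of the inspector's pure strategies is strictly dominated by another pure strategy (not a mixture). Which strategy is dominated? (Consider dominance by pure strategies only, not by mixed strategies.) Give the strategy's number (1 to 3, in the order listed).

1

Compare day 1 with day 3: 6 > -6, 1 > -6, 6 > 1, 0 > -3.
So day 3 strictly dominates day 1 for the inspector; day 1 is strictly dominated.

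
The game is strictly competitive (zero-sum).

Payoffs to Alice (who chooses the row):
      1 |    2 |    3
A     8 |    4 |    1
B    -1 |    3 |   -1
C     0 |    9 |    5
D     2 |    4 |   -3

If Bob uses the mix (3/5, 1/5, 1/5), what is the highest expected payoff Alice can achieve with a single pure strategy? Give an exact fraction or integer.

A: (8)·(3/5) + (4)·(1/5) + (1)·(1/5) = 29/5.
B: (-1)·(3/5) + (3)·(1/5) + (-1)·(1/5) = -1/5.
C: (0)·(3/5) + (9)·(1/5) + (5)·(1/5) = 14/5.
D: (2)·(3/5) + (4)·(1/5) + (-3)·(1/5) = 7/5.
The best pure response is A with expected payoff 29/5.

29/5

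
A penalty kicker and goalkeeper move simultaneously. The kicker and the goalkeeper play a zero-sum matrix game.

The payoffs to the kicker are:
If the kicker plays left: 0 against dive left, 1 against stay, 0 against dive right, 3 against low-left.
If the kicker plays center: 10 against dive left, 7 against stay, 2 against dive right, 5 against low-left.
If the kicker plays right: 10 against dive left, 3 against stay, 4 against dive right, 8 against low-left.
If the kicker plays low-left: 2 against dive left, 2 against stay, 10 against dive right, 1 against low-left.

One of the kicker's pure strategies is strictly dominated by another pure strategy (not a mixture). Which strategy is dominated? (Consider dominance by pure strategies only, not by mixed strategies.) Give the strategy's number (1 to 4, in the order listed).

1

Compare left with center: 10 > 0, 7 > 1, 2 > 0, 5 > 3.
So center strictly dominates left for the kicker; left is strictly dominated.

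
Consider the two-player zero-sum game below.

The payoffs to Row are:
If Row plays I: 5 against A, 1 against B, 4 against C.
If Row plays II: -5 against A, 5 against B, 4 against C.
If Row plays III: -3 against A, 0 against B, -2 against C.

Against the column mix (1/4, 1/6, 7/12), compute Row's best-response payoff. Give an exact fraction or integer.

I: (5)·(1/4) + (1)·(1/6) + (4)·(7/12) = 15/4.
II: (-5)·(1/4) + (5)·(1/6) + (4)·(7/12) = 23/12.
III: (-3)·(1/4) + (0)·(1/6) + (-2)·(7/12) = -23/12.
The best pure response is I with expected payoff 15/4.

15/4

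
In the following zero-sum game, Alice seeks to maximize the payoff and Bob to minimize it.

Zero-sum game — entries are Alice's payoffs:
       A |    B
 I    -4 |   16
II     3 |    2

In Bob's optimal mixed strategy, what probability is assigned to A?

2/3

Row minima are -4 and 2, so Alice's maximin is 2; column maxima are 3 and 16, so Bob's minimax is 3. These differ, so the equilibrium is in mixed strategies.
Let Bob play A with probability q. Alice is indifferent when −4q + 16(1−q) = 3q + 2(1−q), giving q = 2/3.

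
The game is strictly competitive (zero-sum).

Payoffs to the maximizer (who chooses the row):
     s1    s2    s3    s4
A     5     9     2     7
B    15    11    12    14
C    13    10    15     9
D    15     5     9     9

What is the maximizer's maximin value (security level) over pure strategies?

The worst-case payoff for each row is A: 2, B: 11, C: 9, D: 5.
The best of these is 11.

11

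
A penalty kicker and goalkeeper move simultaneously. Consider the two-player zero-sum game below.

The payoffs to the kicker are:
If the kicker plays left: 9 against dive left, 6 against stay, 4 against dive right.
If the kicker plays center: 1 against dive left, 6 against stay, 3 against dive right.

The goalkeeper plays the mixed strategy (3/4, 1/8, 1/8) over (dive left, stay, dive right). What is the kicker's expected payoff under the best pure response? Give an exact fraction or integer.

8

left: (9)·(3/4) + (6)·(1/8) + (4)·(1/8) = 8.
center: (1)·(3/4) + (6)·(1/8) + (3)·(1/8) = 15/8.
The best pure response is left with expected payoff 8.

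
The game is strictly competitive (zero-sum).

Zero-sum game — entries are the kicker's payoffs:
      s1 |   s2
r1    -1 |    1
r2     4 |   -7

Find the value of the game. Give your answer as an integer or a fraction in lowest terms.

Row minima are -1 and -7, so the kicker's maximin is -1; column maxima are 4 and 1, so the goalkeeper's minimax is 1. These differ, so the equilibrium is in mixed strategies.
Let the kicker play r1 with probability p. The goalkeeper is indifferent when −p + 4(1−p) = p − 7(1−p), giving p = 11/13.
Let the goalkeeper play s1 with probability q. The kicker is indifferent when −q + (1−q) = 4q − 7(1−q), giving q = 8/13.
The value is -1·(8/13) + (1)·(5/13) = -3/13.

-3/13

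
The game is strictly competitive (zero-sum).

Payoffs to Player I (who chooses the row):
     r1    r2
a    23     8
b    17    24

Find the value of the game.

Row minima are 8 and 17, so Player I's maximin is 17; column maxima are 23 and 24, so Player II's minimax is 23. These differ, so the equilibrium is in mixed strategies.
Let Player I play a with probability p. Player II is indifferent when 23p + 17(1−p) = 8p + 24(1−p), giving p = 7/22.
Let Player II play r1 with probability q. Player I is indifferent when 23q + 8(1−q) = 17q + 24(1−q), giving q = 8/11.
The value is 23·(8/11) + (8)·(3/11) = 208/11.

208/11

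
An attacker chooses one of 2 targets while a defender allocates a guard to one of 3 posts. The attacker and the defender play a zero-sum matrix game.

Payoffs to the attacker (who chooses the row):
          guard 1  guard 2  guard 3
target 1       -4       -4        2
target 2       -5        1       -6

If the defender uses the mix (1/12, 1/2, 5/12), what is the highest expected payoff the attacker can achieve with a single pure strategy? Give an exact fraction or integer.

target 1: (-4)·(1/12) + (-4)·(1/2) + (2)·(5/12) = -3/2.
target 2: (-5)·(1/12) + (1)·(1/2) + (-6)·(5/12) = -29/12.
The best pure response is target 1 with expected payoff -3/2.

-3/2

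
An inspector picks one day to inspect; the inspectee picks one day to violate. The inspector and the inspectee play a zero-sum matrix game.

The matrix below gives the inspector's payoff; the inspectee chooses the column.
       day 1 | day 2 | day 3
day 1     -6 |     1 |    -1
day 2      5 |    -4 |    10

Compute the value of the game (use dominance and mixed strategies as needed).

-19/16

Column day 3 is strictly dominated by day 1 for the inspectee (it gives the inspector more in every row).
The remaining 2×2 game on (day 1, day 2) × (day 1, day 2) has no saddle point. Let the inspector play day 1 with probability p; indifference gives −6p + 5(1−p) = p − 4(1−p), so p = 9/16.
Similarly the inspectee's optimal q on day 1 is 5/16, and the value is -6·(5/16) + (1)·(11/16) = -19/16.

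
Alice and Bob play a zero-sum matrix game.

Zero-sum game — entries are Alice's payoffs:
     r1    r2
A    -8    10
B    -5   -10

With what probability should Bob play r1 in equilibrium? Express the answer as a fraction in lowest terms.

Row minima are -8 and -10, so Alice's maximin is -8; column maxima are -5 and 10, so Bob's minimax is -5. These differ, so the equilibrium is in mixed strategies.
Let Bob play r1 with probability q. Alice is indifferent when −8q + 10(1−q) = −5q − 10(1−q), giving q = 20/23.

20/23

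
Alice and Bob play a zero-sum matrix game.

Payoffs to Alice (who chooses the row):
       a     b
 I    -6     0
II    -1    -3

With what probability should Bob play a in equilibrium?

3/8

Row minima are -6 and -3, so Alice's maximin is -3; column maxima are -1 and 0, so Bob's minimax is -1. These differ, so the equilibrium is in mixed strategies.
Let Bob play a with probability q. Alice is indifferent when −6q = −q − 3(1−q), giving q = 3/8.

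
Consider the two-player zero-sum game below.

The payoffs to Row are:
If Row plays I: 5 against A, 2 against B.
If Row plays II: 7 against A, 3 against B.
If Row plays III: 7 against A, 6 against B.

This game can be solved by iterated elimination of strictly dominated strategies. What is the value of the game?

6

Column A is strictly dominated by B for Column (2<5, 3<7, 6<7); eliminate A.
Row I is strictly dominated by row II (3>2); eliminate I.
Row II is strictly dominated by row III (6>3); eliminate II.
Only (III, B) remains, with payoff 6.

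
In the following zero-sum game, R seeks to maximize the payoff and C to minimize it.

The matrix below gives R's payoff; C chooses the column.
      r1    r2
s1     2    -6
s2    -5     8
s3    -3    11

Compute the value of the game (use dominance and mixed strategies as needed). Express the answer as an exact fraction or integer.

2/11

Row s2 is strictly dominated by row s3, so R never plays it.
The remaining 2×2 game on (s1, s3) × (r1, r2) has no saddle point. Let R play s1 with probability p; indifference gives 2p − 3(1−p) = −6p + 11(1−p), so p = 7/11.
Similarly C's optimal q on r1 is 17/22, and the value is 2·(17/22) + (-6)·(5/22) = 2/11.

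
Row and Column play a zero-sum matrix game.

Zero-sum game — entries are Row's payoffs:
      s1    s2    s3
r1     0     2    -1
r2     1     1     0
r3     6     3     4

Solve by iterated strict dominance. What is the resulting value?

Column s1 is strictly dominated by s3 for Column (-1<0, 0<1, 4<6); eliminate s1.
Row r2 is strictly dominated by row r3 (3>1, 4>0); eliminate r2.
Row r1 is strictly dominated by row r3 (3>2, 4>-1); eliminate r1.
Column s3 is strictly dominated by s2 for Column (3<4); eliminate s3.
Only (r3, s2) remains, with payoff 3.

3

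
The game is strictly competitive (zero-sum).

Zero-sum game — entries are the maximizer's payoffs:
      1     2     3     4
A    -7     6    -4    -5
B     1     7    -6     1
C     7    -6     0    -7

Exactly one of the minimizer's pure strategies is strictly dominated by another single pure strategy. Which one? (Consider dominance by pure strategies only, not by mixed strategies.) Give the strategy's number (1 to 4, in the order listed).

2

The minimizer prefers columns that give the maximizer less. Compare 2 with 4: -5 < 6, 1 < 7, -7 < -6.
So 4 strictly dominates 2 for the minimizer; 2 is strictly dominated.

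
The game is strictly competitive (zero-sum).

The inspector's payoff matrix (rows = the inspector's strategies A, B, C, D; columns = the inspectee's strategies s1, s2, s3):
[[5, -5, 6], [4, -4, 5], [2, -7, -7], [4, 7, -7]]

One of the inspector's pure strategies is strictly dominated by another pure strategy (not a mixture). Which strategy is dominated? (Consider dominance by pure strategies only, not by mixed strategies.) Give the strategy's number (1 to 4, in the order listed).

3

Compare C with A: 5 > 2, -5 > -7, 6 > -7.
So A strictly dominates C for the inspector; C is strictly dominated.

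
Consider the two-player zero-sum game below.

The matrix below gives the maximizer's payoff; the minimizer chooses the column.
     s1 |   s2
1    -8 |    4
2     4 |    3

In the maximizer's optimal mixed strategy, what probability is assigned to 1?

1/13

Row minima are -8 and 3, so the maximizer's maximin is 3; column maxima are 4 and 4, so the minimizer's minimax is 4. These differ, so the equilibrium is in mixed strategies.
Let the maximizer play 1 with probability p. The minimizer is indifferent when −8p + 4(1−p) = 4p + 3(1−p), giving p = 1/13.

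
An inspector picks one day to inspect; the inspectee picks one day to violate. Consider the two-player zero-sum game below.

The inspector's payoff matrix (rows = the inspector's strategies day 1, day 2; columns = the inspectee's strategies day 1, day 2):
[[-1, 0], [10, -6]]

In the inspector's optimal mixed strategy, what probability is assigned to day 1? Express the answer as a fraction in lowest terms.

16/17

Row minima are -1 and -6, so the inspector's maximin is -1; column maxima are 10 and 0, so the inspectee's minimax is 0. These differ, so the equilibrium is in mixed strategies.
Let the inspector play day 1 with probability p. The inspectee is indifferent when −p + 10(1−p) = −6(1−p), giving p = 16/17.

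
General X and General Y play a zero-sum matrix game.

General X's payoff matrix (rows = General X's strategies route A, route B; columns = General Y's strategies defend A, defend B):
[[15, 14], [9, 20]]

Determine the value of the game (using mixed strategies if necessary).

Row minima are 14 and 9, so General X's maximin is 14; column maxima are 15 and 20, so General Y's minimax is 15. These differ, so the equilibrium is in mixed strategies.
Let General X play route A with probability p. General Y is indifferent when 15p + 9(1−p) = 14p + 20(1−p), giving p = 11/12.
Let General Y play defend A with probability q. General X is indifferent when 15q + 14(1−q) = 9q + 20(1−q), giving q = 1/2.
The value is 15·(1/2) + (14)·(1/2) = 29/2.

29/2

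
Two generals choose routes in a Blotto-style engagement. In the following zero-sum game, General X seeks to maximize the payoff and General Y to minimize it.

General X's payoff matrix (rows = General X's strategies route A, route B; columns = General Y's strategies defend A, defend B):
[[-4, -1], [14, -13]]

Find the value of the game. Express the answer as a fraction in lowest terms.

Row minima are -4 and -13, so General X's maximin is -4; column maxima are 14 and -1, so General Y's minimax is -1. These differ, so the equilibrium is in mixed strategies.
Let General X play route A with probability p. General Y is indifferent when −4p + 14(1−p) = −p − 13(1−p), giving p = 9/10.
Let General Y play defend A with probability q. General X is indifferent when −4q − (1−q) = 14q − 13(1−q), giving q = 2/5.
The value is -4·(2/5) + (-1)·(3/5) = -11/5.

-11/5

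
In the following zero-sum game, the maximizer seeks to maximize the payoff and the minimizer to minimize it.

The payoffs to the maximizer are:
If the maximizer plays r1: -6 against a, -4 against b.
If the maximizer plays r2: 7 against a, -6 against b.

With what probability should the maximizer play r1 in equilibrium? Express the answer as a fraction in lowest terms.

13/15

Row minima are -6 and -6, so the maximizer's maximin is -6; column maxima are 7 and -4, so the minimizer's minimax is -4. These differ, so the equilibrium is in mixed strategies.
Let the maximizer play r1 with probability p. The minimizer is indifferent when −6p + 7(1−p) = −4p − 6(1−p), giving p = 13/15.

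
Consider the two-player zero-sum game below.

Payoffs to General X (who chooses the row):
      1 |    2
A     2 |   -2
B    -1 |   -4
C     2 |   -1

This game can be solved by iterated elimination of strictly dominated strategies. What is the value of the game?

Column 1 is strictly dominated by 2 for General Y (-2<2, -4<-1, -1<2); eliminate 1.
Row B is strictly dominated by row A (-2>-4); eliminate B.
Row A is strictly dominated by row C (-1>-2); eliminate A.
Only (C, 2) remains, with payoff -1.

-1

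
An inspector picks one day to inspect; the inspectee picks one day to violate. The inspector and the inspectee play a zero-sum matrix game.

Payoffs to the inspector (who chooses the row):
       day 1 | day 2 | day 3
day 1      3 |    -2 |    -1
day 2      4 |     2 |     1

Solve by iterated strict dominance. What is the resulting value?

1

Column day 1 is strictly dominated by day 2 for the inspectee (-2<3, 2<4); eliminate day 1.
Row day 1 is strictly dominated by row day 2 (2>-2, 1>-1); eliminate day 1.
Column day 2 is strictly dominated by day 3 for the inspectee (1<2); eliminate day 2.
Only (day 2, day 3) remains, with payoff 1.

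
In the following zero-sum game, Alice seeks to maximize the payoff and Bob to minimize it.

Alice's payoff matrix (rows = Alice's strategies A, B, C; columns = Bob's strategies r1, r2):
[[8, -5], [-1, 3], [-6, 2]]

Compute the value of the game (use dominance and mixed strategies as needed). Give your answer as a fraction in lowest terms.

19/17

Row C is strictly dominated by row B, so Alice never plays it.
The remaining 2×2 game on (A, B) × (r1, r2) has no saddle point. Let Alice play A with probability p; indifference gives 8p − (1−p) = −5p + 3(1−p), so p = 4/17.
Similarly Bob's optimal q on r1 is 8/17, and the value is 8·(8/17) + (-5)·(9/17) = 19/17.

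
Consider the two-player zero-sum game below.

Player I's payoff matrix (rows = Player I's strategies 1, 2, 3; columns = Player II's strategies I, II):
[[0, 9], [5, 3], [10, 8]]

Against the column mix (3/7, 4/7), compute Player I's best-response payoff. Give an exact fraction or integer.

1: (0)·(3/7) + (9)·(4/7) = 36/7.
2: (5)·(3/7) + (3)·(4/7) = 27/7.
3: (10)·(3/7) + (8)·(4/7) = 62/7.
The best pure response is 3 with expected payoff 62/7.

62/7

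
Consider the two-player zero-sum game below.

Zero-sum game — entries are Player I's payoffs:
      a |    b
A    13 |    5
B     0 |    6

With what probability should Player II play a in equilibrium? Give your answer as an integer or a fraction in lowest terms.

Row minima are 5 and 0, so Player I's maximin is 5; column maxima are 13 and 6, so Player II's minimax is 6. These differ, so the equilibrium is in mixed strategies.
Let Player II play a with probability q. Player I is indifferent when 13q + 5(1−q) = 6(1−q), giving q = 1/14.

1/14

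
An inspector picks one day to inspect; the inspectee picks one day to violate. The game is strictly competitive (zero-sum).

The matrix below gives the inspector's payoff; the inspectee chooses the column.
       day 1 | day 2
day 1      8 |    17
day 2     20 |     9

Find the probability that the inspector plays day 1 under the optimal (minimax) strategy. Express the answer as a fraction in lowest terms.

Row minima are 8 and 9, so the inspector's maximin is 9; column maxima are 20 and 17, so the inspectee's minimax is 17. These differ, so the equilibrium is in mixed strategies.
Let the inspector play day 1 with probability p. The inspectee is indifferent when 8p + 20(1−p) = 17p + 9(1−p), giving p = 11/20.

11/20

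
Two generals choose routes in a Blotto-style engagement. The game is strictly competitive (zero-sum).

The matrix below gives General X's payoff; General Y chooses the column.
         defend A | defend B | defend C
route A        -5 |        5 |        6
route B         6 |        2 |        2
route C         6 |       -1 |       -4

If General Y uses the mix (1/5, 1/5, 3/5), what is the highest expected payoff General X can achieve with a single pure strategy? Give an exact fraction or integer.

route A: (-5)·(1/5) + (5)·(1/5) + (6)·(3/5) = 18/5.
route B: (6)·(1/5) + (2)·(1/5) + (2)·(3/5) = 14/5.
route C: (6)·(1/5) + (-1)·(1/5) + (-4)·(3/5) = -7/5.
The best pure response is route A with expected payoff 18/5.

18/5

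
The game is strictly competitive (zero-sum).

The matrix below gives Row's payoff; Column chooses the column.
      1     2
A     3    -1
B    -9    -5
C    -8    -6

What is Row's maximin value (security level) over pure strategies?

-1

The worst-case payoff for each row is A: -1, B: -9, C: -8.
The best of these is -1.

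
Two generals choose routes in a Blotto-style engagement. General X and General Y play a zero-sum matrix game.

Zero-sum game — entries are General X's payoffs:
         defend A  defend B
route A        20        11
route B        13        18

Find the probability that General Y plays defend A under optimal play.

Row minima are 11 and 13, so General X's maximin is 13; column maxima are 20 and 18, so General Y's minimax is 18. These differ, so the equilibrium is in mixed strategies.
Let General Y play defend A with probability q. General X is indifferent when 20q + 11(1−q) = 13q + 18(1−q), giving q = 1/2.

1/2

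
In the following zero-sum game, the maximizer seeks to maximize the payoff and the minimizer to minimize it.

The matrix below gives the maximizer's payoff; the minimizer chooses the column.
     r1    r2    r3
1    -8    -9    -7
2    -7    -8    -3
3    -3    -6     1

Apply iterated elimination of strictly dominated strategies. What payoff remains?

-6

Row 1 is strictly dominated by row 2 (-7>-8, -8>-9, -3>-7); eliminate 1.
Row 2 is strictly dominated by row 3 (-3>-7, -6>-8, 1>-3); eliminate 2.
Column r3 is strictly dominated by r1 for the minimizer (-3<1); eliminate r3.
Column r1 is strictly dominated by r2 for the minimizer (-6<-3); eliminate r1.
Only (3, r2) remains, with payoff -6.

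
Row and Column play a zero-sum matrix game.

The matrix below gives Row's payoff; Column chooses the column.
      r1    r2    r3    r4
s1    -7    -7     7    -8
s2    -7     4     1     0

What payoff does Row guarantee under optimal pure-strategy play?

Row minima: -8, -7 → Row's maximin is -7.
Column maxima: -7, 4, 7, 0 → Column's minimax is -7.
They coincide at (s2, r1), so the value is -7.

-7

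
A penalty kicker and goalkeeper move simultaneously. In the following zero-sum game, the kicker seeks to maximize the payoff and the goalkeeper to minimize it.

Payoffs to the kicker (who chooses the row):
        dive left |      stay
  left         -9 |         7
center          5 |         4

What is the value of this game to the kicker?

Row minima are -9 and 4, so the kicker's maximin is 4; column maxima are 5 and 7, so the goalkeeper's minimax is 5. These differ, so the equilibrium is in mixed strategies.
Let the kicker play left with probability p. The goalkeeper is indifferent when −9p + 5(1−p) = 7p + 4(1−p), giving p = 1/17.
Let the goalkeeper play dive left with probability q. The kicker is indifferent when −9q + 7(1−q) = 5q + 4(1−q), giving q = 3/17.
The value is -9·(3/17) + (7)·(14/17) = 71/17.

71/17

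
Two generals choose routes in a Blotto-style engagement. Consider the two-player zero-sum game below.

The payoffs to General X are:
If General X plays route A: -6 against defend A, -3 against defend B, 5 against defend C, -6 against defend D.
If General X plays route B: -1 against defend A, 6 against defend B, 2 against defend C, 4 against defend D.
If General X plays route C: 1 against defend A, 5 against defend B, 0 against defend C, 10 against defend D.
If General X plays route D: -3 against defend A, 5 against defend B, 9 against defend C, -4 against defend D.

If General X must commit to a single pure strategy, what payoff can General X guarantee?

0

The worst-case payoff for each row is route A: -6, route B: -1, route C: 0, route D: -4.
The best of these is 0.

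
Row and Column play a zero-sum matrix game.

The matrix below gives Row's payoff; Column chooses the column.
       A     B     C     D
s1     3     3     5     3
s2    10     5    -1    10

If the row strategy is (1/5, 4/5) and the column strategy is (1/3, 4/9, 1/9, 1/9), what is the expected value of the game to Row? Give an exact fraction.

Against (1/3, 4/9, 1/9, 1/9), each row's expected payoff is s1: 29/9; s2: 59/9.
Taking the (1/5, 4/5)-weighted average: (1/5)·(29/9) + (4/5)·(59/9) = 53/9.

53/9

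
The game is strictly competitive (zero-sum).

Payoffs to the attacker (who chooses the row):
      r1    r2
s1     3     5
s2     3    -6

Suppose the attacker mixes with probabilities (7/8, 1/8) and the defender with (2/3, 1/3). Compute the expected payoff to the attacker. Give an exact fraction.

77/24

Against (2/3, 1/3), each row's expected payoff is s1: 11/3; s2: 0.
Taking the (7/8, 1/8)-weighted average: (7/8)·(11/3) + (1/8)·(0) = 77/24.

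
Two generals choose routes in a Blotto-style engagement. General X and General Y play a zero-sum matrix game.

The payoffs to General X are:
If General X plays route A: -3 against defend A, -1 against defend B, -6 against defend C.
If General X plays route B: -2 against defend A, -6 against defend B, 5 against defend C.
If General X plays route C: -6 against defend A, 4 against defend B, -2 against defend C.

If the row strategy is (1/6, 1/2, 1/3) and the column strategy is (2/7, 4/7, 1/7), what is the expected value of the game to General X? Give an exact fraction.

-27/14

Against (2/7, 4/7, 1/7), each row's expected payoff is route A: -16/7; route B: -23/7; route C: 2/7.
Taking the (1/6, 1/2, 1/3)-weighted average: (1/6)·(-16/7) + (1/2)·(-23/7) + (1/3)·(2/7) = -27/14.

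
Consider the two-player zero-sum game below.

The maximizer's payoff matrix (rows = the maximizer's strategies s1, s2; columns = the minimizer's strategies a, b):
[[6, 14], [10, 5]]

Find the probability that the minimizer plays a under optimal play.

Row minima are 6 and 5, so the maximizer's maximin is 6; column maxima are 10 and 14, so the minimizer's minimax is 10. These differ, so the equilibrium is in mixed strategies.
Let the minimizer play a with probability q. The maximizer is indifferent when 6q + 14(1−q) = 10q + 5(1−q), giving q = 9/13.

9/13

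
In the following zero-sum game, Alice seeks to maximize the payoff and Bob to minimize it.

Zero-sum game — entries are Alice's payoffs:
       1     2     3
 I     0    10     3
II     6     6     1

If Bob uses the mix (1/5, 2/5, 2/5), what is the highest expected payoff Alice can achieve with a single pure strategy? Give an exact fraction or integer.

26/5

I: (0)·(1/5) + (10)·(2/5) + (3)·(2/5) = 26/5.
II: (6)·(1/5) + (6)·(2/5) + (1)·(2/5) = 4.
The best pure response is I with expected payoff 26/5.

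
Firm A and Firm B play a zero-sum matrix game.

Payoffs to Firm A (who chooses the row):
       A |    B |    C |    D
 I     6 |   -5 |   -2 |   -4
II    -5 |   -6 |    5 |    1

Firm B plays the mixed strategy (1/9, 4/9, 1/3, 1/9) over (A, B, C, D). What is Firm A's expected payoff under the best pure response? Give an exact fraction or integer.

I: (6)·(1/9) + (-5)·(4/9) + (-2)·(1/3) + (-4)·(1/9) = -8/3.
II: (-5)·(1/9) + (-6)·(4/9) + (5)·(1/3) + (1)·(1/9) = -13/9.
The best pure response is II with expected payoff -13/9.

-13/9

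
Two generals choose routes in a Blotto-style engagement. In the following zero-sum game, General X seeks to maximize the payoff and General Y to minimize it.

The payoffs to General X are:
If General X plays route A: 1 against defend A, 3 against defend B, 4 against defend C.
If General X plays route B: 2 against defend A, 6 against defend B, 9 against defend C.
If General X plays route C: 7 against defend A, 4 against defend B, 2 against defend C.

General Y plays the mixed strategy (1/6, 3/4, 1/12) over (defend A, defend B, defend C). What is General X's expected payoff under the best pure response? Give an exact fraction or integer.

67/12

route A: (1)·(1/6) + (3)·(3/4) + (4)·(1/12) = 11/4.
route B: (2)·(1/6) + (6)·(3/4) + (9)·(1/12) = 67/12.
route C: (7)·(1/6) + (4)·(3/4) + (2)·(1/12) = 13/3.
The best pure response is route B with expected payoff 67/12.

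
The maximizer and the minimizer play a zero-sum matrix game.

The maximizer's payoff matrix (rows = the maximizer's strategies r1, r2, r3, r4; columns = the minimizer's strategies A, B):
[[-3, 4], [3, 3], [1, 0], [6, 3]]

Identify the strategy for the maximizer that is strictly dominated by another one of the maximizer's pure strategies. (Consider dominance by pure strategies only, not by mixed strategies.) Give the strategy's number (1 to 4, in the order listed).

Compare r3 with r2: 3 > 1, 3 > 0.
So r2 strictly dominates r3 for the maximizer; r3 is strictly dominated.

3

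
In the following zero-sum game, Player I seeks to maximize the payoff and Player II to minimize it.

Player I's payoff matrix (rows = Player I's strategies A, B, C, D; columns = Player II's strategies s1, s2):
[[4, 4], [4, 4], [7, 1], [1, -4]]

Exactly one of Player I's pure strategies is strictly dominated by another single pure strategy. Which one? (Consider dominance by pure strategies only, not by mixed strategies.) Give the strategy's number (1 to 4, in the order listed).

Compare D with A: 4 > 1, 4 > -4.
So A strictly dominates D for Player I; D is strictly dominated.

4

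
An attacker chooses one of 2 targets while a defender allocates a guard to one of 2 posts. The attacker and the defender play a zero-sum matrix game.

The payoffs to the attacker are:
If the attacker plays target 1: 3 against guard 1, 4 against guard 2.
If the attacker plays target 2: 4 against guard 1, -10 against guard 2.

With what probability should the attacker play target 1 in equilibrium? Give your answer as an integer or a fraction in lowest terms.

14/15

Row minima are 3 and -10, so the attacker's maximin is 3; column maxima are 4 and 4, so the defender's minimax is 4. These differ, so the equilibrium is in mixed strategies.
Let the attacker play target 1 with probability p. The defender is indifferent when 3p + 4(1−p) = 4p − 10(1−p), giving p = 14/15.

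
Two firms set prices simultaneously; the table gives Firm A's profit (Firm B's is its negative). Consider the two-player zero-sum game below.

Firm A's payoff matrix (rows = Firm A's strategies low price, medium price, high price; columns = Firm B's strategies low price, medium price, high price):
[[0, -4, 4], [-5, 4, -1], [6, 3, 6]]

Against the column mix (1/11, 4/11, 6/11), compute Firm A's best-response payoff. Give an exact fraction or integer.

low price: (0)·(1/11) + (-4)·(4/11) + (4)·(6/11) = 8/11.
medium price: (-5)·(1/11) + (4)·(4/11) + (-1)·(6/11) = 5/11.
high price: (6)·(1/11) + (3)·(4/11) + (6)·(6/11) = 54/11.
The best pure response is high price with expected payoff 54/11.

54/11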